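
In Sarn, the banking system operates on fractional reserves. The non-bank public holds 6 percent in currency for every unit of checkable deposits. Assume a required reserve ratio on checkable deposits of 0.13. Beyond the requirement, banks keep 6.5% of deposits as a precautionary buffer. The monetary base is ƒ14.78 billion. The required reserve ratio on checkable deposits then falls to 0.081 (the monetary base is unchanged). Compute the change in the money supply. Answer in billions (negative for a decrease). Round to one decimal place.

ƒ14.6 billion

Initially m₁ = (1 + 0.06) / (0.13 + 0.065 + 0.06) ≈ 4.1569, so M₁ = 4.1569 × 14.78 ≈ 61.439 billion.
After the change m₂ = (1 + 0.06) / (0.081 + 0.065 + 0.06) ≈ 5.1456, so M₂ = 5.1456 × 14.78 ≈ 76.052 billion.
ΔM = M₂ − M₁ = 76.052 − 61.439 = 14.613 billion.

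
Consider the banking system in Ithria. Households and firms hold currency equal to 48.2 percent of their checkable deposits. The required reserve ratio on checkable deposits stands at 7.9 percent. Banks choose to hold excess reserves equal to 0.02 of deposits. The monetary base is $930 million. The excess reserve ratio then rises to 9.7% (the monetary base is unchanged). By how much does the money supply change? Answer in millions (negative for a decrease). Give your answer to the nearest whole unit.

Initially m₁ = (1 + 0.482) / (0.079 + 0.02 + 0.482) ≈ 2.5508, so M₁ = 2.5508 × 930 = 2372.244 million.
After the change m₂ = (1 + 0.482) / (0.079 + 0.097 + 0.482) ≈ 2.2523, so M₂ = 2.2523 × 930 = 2094.639 million.
ΔM = M₂ − M₁ = 2094.639 − 2372.244 = -277.605 million.

-278 million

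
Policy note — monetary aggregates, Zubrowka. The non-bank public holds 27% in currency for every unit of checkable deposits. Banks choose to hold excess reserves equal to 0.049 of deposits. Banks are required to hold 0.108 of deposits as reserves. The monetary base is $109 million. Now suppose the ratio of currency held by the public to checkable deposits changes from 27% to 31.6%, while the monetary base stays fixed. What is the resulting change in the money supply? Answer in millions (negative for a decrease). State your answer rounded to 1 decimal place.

Initially m₁ = (1 + 0.27) / (0.108 + 0.049 + 0.27) ≈ 2.97424, so M₁ = 2.97424 × 109 ≈ 324.1922 million.
After the change m₂ = (1 + 0.316) / (0.108 + 0.049 + 0.316) ≈ 2.78224, so M₂ = 2.78224 × 109 ≈ 303.2642 million.
ΔM = M₂ − M₁ = 303.2642 − 324.1922 = -20.928 million.

-20.9 million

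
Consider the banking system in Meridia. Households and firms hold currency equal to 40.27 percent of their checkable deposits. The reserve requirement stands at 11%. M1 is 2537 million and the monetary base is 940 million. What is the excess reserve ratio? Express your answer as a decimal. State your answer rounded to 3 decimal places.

Using m = M/MB = 2537/940 ≈ 2.698936. Since m = (1 + c)/(c + rr + e), the denominator satisfies c + rr + e = (1 + c)/m = (1 + 0.4027) / 2.698936 ≈ 0.519723.
With c = 0.4027 and rr = 0.11, the excess reserve ratio is 0.519723 − 0.4027 − 0.11 = 0.007023.

0.007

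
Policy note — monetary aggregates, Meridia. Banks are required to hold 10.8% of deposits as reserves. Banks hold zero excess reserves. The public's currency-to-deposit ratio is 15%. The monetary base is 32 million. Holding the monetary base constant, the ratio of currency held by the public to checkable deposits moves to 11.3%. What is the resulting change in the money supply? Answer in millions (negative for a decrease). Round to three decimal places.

18.523 million

Initially m₁ = (1 + 0.15) / (0.108 + 0.15) ≈ 4.457364, so M₁ = 4.457364 × 32 ≈ 142.6356 million.
After the change m₂ = (1 + 0.113) / (0.108 + 0.113) ≈ 5.036199, so M₂ = 5.036199 × 32 ≈ 161.1584 million.
ΔM = M₂ − M₁ = 161.1584 − 142.6356 = 18.5228 million.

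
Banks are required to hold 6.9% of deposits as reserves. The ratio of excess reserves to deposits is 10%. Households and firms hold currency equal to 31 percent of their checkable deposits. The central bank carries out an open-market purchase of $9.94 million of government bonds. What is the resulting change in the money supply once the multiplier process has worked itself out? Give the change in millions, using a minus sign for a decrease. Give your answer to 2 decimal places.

The money multiplier is m = (1 + c) / (rr + e + c) = (1 + 0.31) / (0.069 + 0.1 + 0.31) ≈ 2.7349.
The purchase adds 9.94 million of base, so ΔM = m × ΔMB = 2.7349 × (+9.94) ≈ 27.1849 million.

$27.18 million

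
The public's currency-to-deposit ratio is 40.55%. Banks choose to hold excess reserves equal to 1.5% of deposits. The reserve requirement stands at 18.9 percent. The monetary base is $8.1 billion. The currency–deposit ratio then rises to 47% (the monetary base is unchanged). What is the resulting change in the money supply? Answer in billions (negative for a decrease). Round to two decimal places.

Initially m₁ = (1 + 0.4055) / (0.189 + 0.015 + 0.4055) ≈ 2.3060, so M₁ = 2.3060 × 8.1 = 18.6786 billion.
After the change m₂ = (1 + 0.47) / (0.189 + 0.015 + 0.47) ≈ 2.1810, so M₂ = 2.1810 × 8.1 = 17.6661 billion.
ΔM = M₂ − M₁ = 17.6661 − 18.6786 = -1.0125 billion.

-1.01 billion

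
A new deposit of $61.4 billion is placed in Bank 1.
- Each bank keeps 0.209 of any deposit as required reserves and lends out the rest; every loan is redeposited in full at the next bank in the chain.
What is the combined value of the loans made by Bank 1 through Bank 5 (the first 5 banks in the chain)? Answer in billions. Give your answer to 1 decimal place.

Bank i lends (1 − rr)^i of the original deposit: Bank 1 lends 61.4·0.7910 = 48.5674, Bank 2 lends 61.4·0.7910² ≈ 38.4168, and so on.
Summing a geometric series: total = 61.4·[0.7910·(1 − 0.7910^5) / (1 − 0.7910)] ≈ 160.4216 billion.

$160.4 billion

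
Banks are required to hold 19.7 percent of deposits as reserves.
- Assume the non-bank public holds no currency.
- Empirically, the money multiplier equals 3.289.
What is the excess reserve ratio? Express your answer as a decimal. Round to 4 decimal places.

Using m = 3.289. Since m = (1 + c)/(c + rr + e), the denominator satisfies c + rr + e = (1 + c)/m = (1 + 0) / 3.289 ≈ 0.304044.
With c = 0 and rr = 0.197, the excess reserve ratio is 0.304044 − 0 − 0.197 = 0.107044.

0.1070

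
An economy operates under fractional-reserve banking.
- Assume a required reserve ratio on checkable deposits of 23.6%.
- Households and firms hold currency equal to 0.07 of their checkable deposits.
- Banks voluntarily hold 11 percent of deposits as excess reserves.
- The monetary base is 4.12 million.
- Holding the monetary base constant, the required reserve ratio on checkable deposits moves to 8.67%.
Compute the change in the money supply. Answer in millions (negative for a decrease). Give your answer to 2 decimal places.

5.93 million

Initially m₁ = (1 + 0.07) / (0.236 + 0.11 + 0.07) ≈ 2.5721, so M₁ = 2.5721 × 4.12 ≈ 10.5971 million.
After the change m₂ = (1 + 0.07) / (0.0867 + 0.11 + 0.07) ≈ 4.0120, so M₂ = 4.0120 × 4.12 ≈ 16.5294 million.
ΔM = M₂ − M₁ = 16.5294 − 10.5971 = 5.9323 million.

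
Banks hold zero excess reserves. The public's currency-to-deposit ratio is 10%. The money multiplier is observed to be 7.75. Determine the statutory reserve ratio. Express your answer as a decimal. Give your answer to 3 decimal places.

Using m = 7.75. Since m = (1 + c)/(c + rr + e), the denominator satisfies c + rr + e = (1 + c)/m = (1 + 0.1) / 7.75 ≈ 0.141935.
With c = 0.1 and e = 0, the statutory reserve ratio is 0.141935 − 0.1 − 0 = 0.041935.

0.042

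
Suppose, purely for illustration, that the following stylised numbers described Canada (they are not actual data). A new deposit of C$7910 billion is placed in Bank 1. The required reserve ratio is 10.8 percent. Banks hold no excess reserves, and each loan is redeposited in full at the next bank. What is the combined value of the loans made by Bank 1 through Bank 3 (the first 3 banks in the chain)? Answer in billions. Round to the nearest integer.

Bank i lends (1 − rr)^i of the original deposit: Bank 1 lends 7910·0.8920 = 7055.7200, Bank 2 lends 7910·0.8920² ≈ 6293.7022, and so on.
Summing a geometric series: total = 7910·[0.8920·(1 − 0.8920^3) / (1 − 0.8920)] ≈ 18963.4046 billion.

C$18963 billion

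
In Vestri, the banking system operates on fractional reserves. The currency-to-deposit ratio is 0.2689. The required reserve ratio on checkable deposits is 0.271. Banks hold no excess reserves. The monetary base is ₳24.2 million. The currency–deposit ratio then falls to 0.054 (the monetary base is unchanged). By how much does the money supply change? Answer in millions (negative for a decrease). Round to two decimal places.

₳21.61 million

Initially m₁ = (1 + 0.2689) / (0.271 + 0.2689) ≈ 2.35025, so M₁ = 2.35025 × 24.2 ≈ 56.876 million.
After the change m₂ = (1 + 0.054) / (0.271 + 0.054) ≈ 3.24308, so M₂ = 3.24308 × 24.2 ≈ 78.4825 million.
ΔM = M₂ − M₁ = 78.4825 − 56.876 = 21.6065 million.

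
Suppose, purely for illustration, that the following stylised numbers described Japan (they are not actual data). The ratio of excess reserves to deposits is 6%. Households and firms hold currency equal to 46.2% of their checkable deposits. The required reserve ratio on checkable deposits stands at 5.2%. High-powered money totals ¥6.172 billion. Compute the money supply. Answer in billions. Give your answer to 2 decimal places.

The money multiplier is m = (1 + c) / (rr + e + c) = (1 + 0.462) / (0.052 + 0.06 + 0.462) ≈ 2.5470.
So M = m × MB = 2.5470 × 6.172 ≈ 15.7201 billion.

¥15.72 billion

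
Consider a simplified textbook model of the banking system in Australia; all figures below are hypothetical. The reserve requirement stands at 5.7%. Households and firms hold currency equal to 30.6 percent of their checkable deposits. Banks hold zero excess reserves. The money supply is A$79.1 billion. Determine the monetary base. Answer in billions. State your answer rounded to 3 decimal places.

The money multiplier is m = (1 + c) / (rr + c) = (1 + 0.306) / (0.057 + 0.306) ≈ 3.597796.
MB = M / m = 79.1 / 3.597796 ≈ 21.9857 billion.

A$21.986 billion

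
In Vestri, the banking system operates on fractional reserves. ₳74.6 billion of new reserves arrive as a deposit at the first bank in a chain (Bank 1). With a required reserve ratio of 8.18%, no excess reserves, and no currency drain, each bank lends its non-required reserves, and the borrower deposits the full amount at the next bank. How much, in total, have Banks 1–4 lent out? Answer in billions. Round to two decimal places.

Bank i lends (1 − rr)^i of the original deposit: Bank 1 lends 74.6·0.9182 ≈ 68.4977, Bank 2 lends 74.6·0.9182² ≈ 62.8946, and so on.
Summing a geometric series: total = 74.6·[0.9182·(1 − 0.9182^4) / (1 − 0.9182)] ≈ 242.1680 billion.

₳242.17 billion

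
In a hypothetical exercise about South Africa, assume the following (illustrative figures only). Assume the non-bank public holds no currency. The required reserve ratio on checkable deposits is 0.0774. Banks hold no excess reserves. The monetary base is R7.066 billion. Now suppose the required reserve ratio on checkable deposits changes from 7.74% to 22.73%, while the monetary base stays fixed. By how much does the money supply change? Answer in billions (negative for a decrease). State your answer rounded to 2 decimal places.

Initially m₁ = 1 / (0.0774) ≈ 12.9199, so M₁ = 12.9199 × 7.066 ≈ 91.292 billion.
After the change m₂ = 1 / (0.2273) ≈ 4.3995, so M₂ = 4.3995 × 7.066 ≈ 31.0869 billion.
ΔM = M₂ − M₁ = 31.0869 − 91.292 = -60.2051 billion.

-60.21 billion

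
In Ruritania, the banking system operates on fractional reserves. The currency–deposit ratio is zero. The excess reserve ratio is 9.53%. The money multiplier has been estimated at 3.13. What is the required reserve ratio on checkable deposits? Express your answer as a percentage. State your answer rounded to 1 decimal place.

22.4%

Using m = 3.13. Since m = (1 + c)/(c + rr + e), the denominator satisfies c + rr + e = (1 + c)/m = (1 + 0) / 3.13 ≈ 0.319489.
With c = 0 and e = 0.0953, the required reserve ratio on checkable deposits is 0.319489 − 0 − 0.0953 = 0.224189.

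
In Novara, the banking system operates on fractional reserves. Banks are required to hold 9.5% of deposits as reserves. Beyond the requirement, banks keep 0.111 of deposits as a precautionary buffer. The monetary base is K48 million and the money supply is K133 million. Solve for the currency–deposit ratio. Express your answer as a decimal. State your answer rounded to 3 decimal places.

Using m = M/MB = 133/48 ≈ 2.770833. From m = (1 + c)/(c + rr + e), rearranging gives 1 + c = m·(c + rr + e), so c·(1 − m) = m·(rr + e) − 1.
Hence c = [m·(rr + e) − 1]/(1 − m) = [2.770833 × (0.095 + 0.111) − 1] / (1 − 2.770833) ≈ 0.242377.

0.242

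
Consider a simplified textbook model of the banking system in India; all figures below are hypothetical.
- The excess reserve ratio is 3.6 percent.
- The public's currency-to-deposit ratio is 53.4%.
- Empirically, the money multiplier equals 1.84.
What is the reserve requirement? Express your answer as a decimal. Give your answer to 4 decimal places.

Using m = 1.84. Since m = (1 + c)/(c + rr + e), the denominator satisfies c + rr + e = (1 + c)/m = (1 + 0.534) / 1.84 ≈ 0.833696.
With c = 0.534 and e = 0.036, the reserve requirement is 0.833696 − 0.534 − 0.036 = 0.263696.

0.2637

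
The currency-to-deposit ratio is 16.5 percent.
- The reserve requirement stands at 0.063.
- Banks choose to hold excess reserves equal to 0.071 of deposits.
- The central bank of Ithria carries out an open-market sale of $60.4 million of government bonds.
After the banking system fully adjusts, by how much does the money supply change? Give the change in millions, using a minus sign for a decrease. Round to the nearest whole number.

-235 million

The money multiplier is m = (1 + c) / (rr + e + c) = (1 + 0.165) / (0.063 + 0.071 + 0.165) ≈ 3.8963.
The sale removes 60.4 million of base, so ΔM = m × ΔMB = 3.8963 × (−60.4) ≈ -235.3365 million.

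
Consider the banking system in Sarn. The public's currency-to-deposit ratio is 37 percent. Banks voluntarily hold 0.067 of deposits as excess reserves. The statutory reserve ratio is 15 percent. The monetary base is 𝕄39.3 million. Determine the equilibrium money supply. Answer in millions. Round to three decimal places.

The money multiplier is m = (1 + c) / (rr + e + c) = (1 + 0.37) / (0.15 + 0.067 + 0.37) ≈ 2.333901.
So M = m × MB = 2.333901 × 39.3 ≈ 91.7223 million.

𝕄91.722 million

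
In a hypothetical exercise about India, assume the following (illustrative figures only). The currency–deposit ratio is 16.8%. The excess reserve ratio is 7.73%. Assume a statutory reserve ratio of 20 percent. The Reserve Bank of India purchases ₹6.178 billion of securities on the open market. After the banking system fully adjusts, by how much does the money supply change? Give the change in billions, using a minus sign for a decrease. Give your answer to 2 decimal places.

₹16.20 billion

The money multiplier is m = (1 + c) / (rr + e + c) = (1 + 0.168) / (0.2 + 0.0773 + 0.168) ≈ 2.6230.
The purchase adds 6.178 billion of base, so ΔM = m × ΔMB = 2.6230 × (+6.178) ≈ 16.2049 billion.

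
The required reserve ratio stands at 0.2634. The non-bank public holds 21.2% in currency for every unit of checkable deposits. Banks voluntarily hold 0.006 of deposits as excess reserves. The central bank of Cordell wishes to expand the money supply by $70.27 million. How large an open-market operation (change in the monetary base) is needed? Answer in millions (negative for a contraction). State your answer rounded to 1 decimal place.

$27.9 million

The money multiplier is m = (1 + c) / (rr + e + c) = (1 + 0.212) / (0.2634 + 0.006 + 0.212) ≈ 2.5177.
ΔMB = ΔM / m = (+70.27) / 2.5177 ≈ 27.9104 million.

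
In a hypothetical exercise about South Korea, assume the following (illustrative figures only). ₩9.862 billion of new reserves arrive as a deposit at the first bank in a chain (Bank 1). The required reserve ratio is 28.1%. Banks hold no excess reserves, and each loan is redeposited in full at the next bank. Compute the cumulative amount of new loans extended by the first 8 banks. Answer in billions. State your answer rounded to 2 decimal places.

Bank i lends (1 − rr)^i of the original deposit: Bank 1 lends 9.862·0.7190 ≈ 7.0908, Bank 2 lends 9.862·0.7190² ≈ 5.0983, and so on.
Summing a geometric series: total = 9.862·[0.7190·(1 − 0.7190^8) / (1 − 0.7190)] ≈ 23.4318 billion.

₩23.43 billion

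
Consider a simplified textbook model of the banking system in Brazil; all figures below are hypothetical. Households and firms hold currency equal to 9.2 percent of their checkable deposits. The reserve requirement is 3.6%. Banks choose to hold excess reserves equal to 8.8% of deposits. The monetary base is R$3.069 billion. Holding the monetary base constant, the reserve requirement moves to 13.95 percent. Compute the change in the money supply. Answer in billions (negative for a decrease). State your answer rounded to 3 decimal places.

Initially m₁ = (1 + 0.092) / (0.036 + 0.088 + 0.092) ≈ 5.05556, so M₁ = 5.05556 × 3.069 ≈ 15.5155 billion.
After the change m₂ = (1 + 0.092) / (0.1395 + 0.088 + 0.092) ≈ 3.41784, so M₂ = 3.41784 × 3.069 ≈ 10.4894 billion.
ΔM = M₂ − M₁ = 10.4894 − 15.5155 = -5.0261 billion.

-5.026 billion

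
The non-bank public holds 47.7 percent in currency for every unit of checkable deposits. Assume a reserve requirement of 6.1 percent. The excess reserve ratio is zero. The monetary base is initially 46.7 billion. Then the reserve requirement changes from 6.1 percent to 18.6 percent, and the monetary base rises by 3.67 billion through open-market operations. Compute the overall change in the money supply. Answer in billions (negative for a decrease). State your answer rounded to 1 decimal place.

Before: m₁ = (1 + 0.477) / (0.061 + 0.477) ≈ 2.7454, MB₁ = 46.7, so M₁ = 2.7454 × 46.7 ≈ 128.2102 billion.
After: m₂ = (1 + 0.477) / (0.186 + 0.477) ≈ 2.2278, MB₂ = 46.7 + 3.67 = 50.37, so M₂ = 2.2278 × 50.37 ≈ 112.2143 billion.
ΔM = M₂ − M₁ = 112.2143 − 128.2102 = -15.9959 billion.

-16.0 billion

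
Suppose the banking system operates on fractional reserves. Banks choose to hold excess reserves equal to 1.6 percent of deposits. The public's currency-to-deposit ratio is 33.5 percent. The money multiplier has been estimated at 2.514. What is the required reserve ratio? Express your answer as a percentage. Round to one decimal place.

18.0%

Using m = 2.514. Since m = (1 + c)/(c + rr + e), the denominator satisfies c + rr + e = (1 + c)/m = (1 + 0.335) / 2.514 ≈ 0.531026.
With c = 0.335 and e = 0.016, the required reserve ratio is 0.531026 − 0.335 − 0.016 = 0.180026.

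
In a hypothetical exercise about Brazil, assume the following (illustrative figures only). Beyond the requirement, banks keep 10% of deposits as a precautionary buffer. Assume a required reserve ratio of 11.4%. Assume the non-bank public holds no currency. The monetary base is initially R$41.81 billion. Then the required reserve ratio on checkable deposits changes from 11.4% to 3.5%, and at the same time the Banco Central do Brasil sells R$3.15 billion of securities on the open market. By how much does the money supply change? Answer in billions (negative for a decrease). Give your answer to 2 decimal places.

R$91.00 billion

Before: m₁ = 1 / (0.114 + 0.1) ≈ 4.67290, MB₁ = 41.81, so M₁ = 4.67290 × 41.81 ≈ 195.3739 billion.
After: m₂ = 1 / (0.035 + 0.1) ≈ 7.40741, MB₂ = 41.81 − 3.15 = 38.66, so M₂ = 7.40741 × 38.66 ≈ 286.3705 billion.
ΔM = M₂ − M₁ = 286.3705 − 195.3739 = 90.9966 billion.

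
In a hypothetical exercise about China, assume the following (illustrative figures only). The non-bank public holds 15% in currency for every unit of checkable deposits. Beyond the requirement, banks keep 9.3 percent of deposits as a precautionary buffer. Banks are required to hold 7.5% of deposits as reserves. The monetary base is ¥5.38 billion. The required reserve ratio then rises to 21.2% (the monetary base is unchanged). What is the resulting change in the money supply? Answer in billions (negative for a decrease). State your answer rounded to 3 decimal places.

-5.858 billion

Initially m₁ = (1 + 0.15) / (0.075 + 0.093 + 0.15) ≈ 3.61635, so M₁ = 3.61635 × 5.38 ≈ 19.456 billion.
After the change m₂ = (1 + 0.15) / (0.212 + 0.093 + 0.15) ≈ 2.52747, so M₂ = 2.52747 × 5.38 ≈ 13.5978 billion.
ΔM = M₂ − M₁ = 13.5978 − 19.456 = -5.8582 billion.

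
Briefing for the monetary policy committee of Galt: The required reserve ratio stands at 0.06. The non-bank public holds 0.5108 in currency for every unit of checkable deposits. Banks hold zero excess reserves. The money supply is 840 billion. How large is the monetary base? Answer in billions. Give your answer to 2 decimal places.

The money multiplier is m = (1 + c) / (rr + c) = (1 + 0.5108) / (0.06 + 0.5108) ≈ 2.646811.
MB = M / m = 840 / 2.646811 ≈ 317.363 billion.

317.36 billion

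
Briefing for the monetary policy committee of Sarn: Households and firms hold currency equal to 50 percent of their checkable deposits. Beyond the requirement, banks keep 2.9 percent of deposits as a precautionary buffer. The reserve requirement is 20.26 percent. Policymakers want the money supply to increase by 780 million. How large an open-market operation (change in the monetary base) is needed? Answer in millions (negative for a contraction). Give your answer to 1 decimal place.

380.4 million

The money multiplier is m = (1 + c) / (rr + e + c) = (1 + 0.5) / (0.2026 + 0.029 + 0.5) ≈ 2.05030.
ΔMB = ΔM / m = (+780) / 2.05030 ≈ 380.4321 million.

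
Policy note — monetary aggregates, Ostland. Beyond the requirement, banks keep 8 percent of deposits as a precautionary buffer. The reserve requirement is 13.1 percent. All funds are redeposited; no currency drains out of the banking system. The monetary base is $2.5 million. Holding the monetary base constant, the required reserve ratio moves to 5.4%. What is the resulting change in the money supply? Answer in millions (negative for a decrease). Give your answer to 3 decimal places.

Initially m₁ = 1 / (0.131 + 0.08) ≈ 4.73934, so M₁ = 4.73934 × 2.5 ≈ 11.8483 million.
After the change m₂ = 1 / (0.054 + 0.08) ≈ 7.46269, so M₂ = 7.46269 × 2.5 ≈ 18.6567 million.
ΔM = M₂ − M₁ = 18.6567 − 11.8483 = 6.8084 million.

$6.808 million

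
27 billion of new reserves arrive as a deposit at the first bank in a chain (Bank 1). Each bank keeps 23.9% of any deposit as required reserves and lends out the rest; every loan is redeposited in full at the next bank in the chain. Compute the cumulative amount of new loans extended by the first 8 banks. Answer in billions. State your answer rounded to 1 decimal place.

Bank i lends (1 − rr)^i of the original deposit: Bank 1 lends 27·0.7610 = 20.5470, Bank 2 lends 27·0.7610² ≈ 15.6363, and so on.
Summing a geometric series: total = 27·[0.7610·(1 − 0.7610^8) / (1 − 0.7610)] ≈ 76.3007 billion.

76.3 billion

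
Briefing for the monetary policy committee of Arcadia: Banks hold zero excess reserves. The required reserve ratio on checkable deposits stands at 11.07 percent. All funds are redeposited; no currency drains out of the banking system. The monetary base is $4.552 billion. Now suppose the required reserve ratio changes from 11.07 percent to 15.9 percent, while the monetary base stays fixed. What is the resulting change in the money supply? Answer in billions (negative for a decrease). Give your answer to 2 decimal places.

Initially m₁ = 1 / (0.1107) ≈ 9.0334, so M₁ = 9.0334 × 4.552 ≈ 41.12 billion.
After the change m₂ = 1 / (0.159) ≈ 6.2893, so M₂ = 6.2893 × 4.552 ≈ 28.6289 billion.
ΔM = M₂ − M₁ = 28.6289 − 41.12 = -12.4911 billion.

-12.49 billion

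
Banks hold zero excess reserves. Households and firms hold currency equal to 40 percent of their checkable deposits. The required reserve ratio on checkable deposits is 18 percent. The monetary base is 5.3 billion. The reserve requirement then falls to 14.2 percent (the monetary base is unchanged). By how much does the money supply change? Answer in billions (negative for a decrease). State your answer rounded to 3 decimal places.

Initially m₁ = (1 + 0.4) / (0.18 + 0.4) ≈ 2.41379, so M₁ = 2.41379 × 5.3 ≈ 12.7931 billion.
After the change m₂ = (1 + 0.4) / (0.142 + 0.4) ≈ 2.58303, so M₂ = 2.58303 × 5.3 ≈ 13.6901 billion.
ΔM = M₂ − M₁ = 13.6901 − 12.7931 = 0.897 billion.

0.897 billion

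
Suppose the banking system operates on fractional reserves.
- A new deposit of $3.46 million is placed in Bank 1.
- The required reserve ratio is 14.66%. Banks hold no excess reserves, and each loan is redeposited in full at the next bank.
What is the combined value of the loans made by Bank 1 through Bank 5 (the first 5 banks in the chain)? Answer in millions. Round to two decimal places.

Bank i lends (1 − rr)^i of the original deposit: Bank 1 lends 3.46·0.8534 ≈ 2.9528, Bank 2 lends 3.46·0.8534² ≈ 2.5199, and so on.
Summing a geometric series: total = 3.46·[0.8534·(1 − 0.8534^5) / (1 − 0.8534)] ≈ 11.0245 million.

$11.02 million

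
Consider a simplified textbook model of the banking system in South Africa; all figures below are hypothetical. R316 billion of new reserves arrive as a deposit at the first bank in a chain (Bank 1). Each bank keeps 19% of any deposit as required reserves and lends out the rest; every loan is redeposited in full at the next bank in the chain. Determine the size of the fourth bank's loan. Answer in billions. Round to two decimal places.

R136.03 billion

Each bank lends a fraction (1 − rr) = 0.8100 of the deposit it receives, so Bank 4 receives 316·0.8100^3 and lends 316·0.8100^4 ≈ 136.0276 billion.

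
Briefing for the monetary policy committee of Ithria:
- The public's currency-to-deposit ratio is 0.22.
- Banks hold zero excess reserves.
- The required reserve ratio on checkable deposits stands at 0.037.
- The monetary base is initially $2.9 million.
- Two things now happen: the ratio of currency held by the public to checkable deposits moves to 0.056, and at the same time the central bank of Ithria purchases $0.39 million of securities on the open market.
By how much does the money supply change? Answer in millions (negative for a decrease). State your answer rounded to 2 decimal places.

$23.59 million

Before: m₁ = (1 + 0.22) / (0.037 + 0.22) ≈ 4.7471, MB₁ = 2.9, so M₁ = 4.7471 × 2.9 ≈ 13.7666 million.
After: m₂ = (1 + 0.056) / (0.037 + 0.056) ≈ 11.3548, MB₂ = 2.9 + 0.39 = 3.29, so M₂ = 11.3548 × 3.29 ≈ 37.3573 million.
ΔM = M₂ − M₁ = 37.3573 − 13.7666 = 23.5907 million.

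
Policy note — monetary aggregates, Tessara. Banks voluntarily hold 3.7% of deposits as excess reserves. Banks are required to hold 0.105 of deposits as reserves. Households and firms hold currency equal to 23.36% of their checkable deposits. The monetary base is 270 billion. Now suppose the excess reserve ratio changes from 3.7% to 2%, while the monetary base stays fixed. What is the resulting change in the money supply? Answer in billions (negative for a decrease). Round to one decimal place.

Initially m₁ = (1 + 0.2336) / (0.105 + 0.037 + 0.2336) ≈ 3.28435, so M₁ = 3.28435 × 270 = 886.7745 billion.
After the change m₂ = (1 + 0.2336) / (0.105 + 0.02 + 0.2336) ≈ 3.44004, so M₂ = 3.44004 × 270 = 928.8108 billion.
ΔM = M₂ − M₁ = 928.8108 − 886.7745 = 42.0363 billion.

42.0 billion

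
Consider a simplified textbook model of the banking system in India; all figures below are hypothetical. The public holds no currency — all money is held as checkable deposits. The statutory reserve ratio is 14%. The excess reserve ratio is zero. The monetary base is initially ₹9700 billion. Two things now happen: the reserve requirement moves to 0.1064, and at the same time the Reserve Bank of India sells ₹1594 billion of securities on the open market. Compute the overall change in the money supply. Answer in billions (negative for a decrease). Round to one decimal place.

₹6898.5 billion

Before: m₁ = 1 / (0.14) ≈ 7.142857, MB₁ = 9700, so M₁ = 7.142857 × 9700 = 69285.7129 billion.
After: m₂ = 1 / (0.1064) ≈ 9.398496, MB₂ = 9700 − 1594 = 8106, so M₂ = 9.398496 × 8106 ≈ 76184.2086 billion.
ΔM = M₂ − M₁ = 76184.2086 − 69285.7129 = 6898.4957 billion.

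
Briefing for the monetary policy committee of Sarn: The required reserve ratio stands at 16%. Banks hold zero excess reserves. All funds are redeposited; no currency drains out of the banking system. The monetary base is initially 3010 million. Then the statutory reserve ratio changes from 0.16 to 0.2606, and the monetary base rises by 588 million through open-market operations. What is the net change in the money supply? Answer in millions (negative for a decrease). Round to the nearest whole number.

-5006 million

Before: m₁ = 1 / (0.16) = 6.25, MB₁ = 3010, so M₁ = 6.25 × 3010 = 18812.5 million.
After: m₂ = 1 / (0.2606) ≈ 3.83730, MB₂ = 3010 + 588 = 3598, so M₂ = 3.83730 × 3598 = 13806.6054 million.
ΔM = M₂ − M₁ = 13806.6054 − 18812.5 = -5005.8946 million.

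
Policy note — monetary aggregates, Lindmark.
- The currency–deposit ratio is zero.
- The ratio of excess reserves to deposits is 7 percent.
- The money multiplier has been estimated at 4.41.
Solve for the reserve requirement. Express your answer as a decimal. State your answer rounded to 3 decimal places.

0.157

Using m = 4.41. Since m = (1 + c)/(c + rr + e), the denominator satisfies c + rr + e = (1 + c)/m = (1 + 0) / 4.41 ≈ 0.226757.
With c = 0 and e = 0.07, the reserve requirement is 0.226757 − 0 − 0.07 = 0.156757.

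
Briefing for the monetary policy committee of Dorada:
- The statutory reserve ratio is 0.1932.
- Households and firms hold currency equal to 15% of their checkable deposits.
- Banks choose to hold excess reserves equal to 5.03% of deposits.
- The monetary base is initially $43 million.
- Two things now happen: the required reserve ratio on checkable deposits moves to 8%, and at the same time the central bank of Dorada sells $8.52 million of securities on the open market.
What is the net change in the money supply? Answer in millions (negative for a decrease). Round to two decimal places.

$15.80 million

Before: m₁ = (1 + 0.15) / (0.1932 + 0.0503 + 0.15) ≈ 2.92249, MB₁ = 43, so M₁ = 2.92249 × 43 ≈ 125.6671 million.
After: m₂ = (1 + 0.15) / (0.08 + 0.0503 + 0.15) ≈ 4.10275, MB₂ = 43 − 8.52 = 34.48, so M₂ = 4.10275 × 34.48 ≈ 141.4628 million.
ΔM = M₂ − M₁ = 141.4628 − 125.6671 = 15.7957 million.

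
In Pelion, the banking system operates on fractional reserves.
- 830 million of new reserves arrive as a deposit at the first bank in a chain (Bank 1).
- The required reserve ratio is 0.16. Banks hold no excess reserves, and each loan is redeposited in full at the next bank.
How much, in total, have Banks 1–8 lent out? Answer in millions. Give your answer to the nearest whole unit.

3277 million

Bank i lends (1 − rr)^i of the original deposit: Bank 1 lends 830·0.8400 = 697.2000, Bank 2 lends 830·0.8400² = 585.6480, and so on.
Summing a geometric series: total = 830·[0.8400·(1 − 0.8400^8) / (1 − 0.8400)] ≈ 3277.3808 million.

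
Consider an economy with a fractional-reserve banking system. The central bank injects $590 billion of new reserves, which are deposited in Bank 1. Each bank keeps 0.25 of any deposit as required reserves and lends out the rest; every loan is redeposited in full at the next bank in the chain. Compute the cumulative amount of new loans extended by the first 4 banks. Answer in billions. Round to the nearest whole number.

Bank i lends (1 − rr)^i of the original deposit: Bank 1 lends 590·0.7500 = 442.5000, Bank 2 lends 590·0.7500² = 331.8750, and so on.
Summing a geometric series: total = 590·[0.7500·(1 − 0.7500^4) / (1 − 0.7500)] ≈ 1209.9609 billion.

$1210 billion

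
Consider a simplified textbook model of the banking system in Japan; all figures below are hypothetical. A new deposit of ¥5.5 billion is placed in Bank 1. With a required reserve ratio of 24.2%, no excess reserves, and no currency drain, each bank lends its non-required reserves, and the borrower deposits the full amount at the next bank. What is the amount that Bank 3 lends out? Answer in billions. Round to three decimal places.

Each bank lends a fraction (1 − rr) = 0.7580 of the deposit it receives, so Bank 3 receives 5.5·0.7580^2 and lends 5.5·0.7580^3 ≈ 2.3954 billion.

¥2.395 billion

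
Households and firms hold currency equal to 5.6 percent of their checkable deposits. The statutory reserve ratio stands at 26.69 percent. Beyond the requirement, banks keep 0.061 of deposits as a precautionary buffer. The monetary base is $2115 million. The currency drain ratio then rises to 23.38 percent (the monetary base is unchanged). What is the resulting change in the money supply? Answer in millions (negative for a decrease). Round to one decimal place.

-1172.1 million

Initially m₁ = (1 + 0.056) / (0.2669 + 0.061 + 0.056) ≈ 2.750716, so M₁ = 2.750716 × 2115 ≈ 5817.7643 million.
After the change m₂ = (1 + 0.2338) / (0.2669 + 0.061 + 0.2338) ≈ 2.196546, so M₂ = 2.196546 × 2115 ≈ 4645.6948 million.
ΔM = M₂ − M₁ = 4645.6948 − 5817.7643 = -1172.0695 million.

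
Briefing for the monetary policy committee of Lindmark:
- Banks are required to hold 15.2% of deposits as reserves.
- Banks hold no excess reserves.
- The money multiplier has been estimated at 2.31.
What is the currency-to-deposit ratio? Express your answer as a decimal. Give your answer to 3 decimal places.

0.495

Using m = 2.31. From m = (1 + c)/(c + rr + e), rearranging gives 1 + c = m·(c + rr + e), so c·(1 − m) = m·(rr + e) − 1.
Hence c = [m·(rr + e) − 1]/(1 − m) = [2.31 × (0.152 + 0) − 1] / (1 − 2.31) ≈ 0.495328.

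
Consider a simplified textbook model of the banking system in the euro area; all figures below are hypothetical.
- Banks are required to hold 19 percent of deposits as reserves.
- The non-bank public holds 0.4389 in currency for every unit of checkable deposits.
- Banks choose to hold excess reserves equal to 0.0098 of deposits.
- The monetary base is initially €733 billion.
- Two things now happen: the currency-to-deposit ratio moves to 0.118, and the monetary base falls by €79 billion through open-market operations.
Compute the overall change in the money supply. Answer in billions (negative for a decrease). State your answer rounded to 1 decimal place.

€649.4 billion

Before: m₁ = (1 + 0.4389) / (0.19 + 0.0098 + 0.4389) ≈ 2.25286, MB₁ = 733, so M₁ = 2.25286 × 733 ≈ 1651.3464 billion.
After: m₂ = (1 + 0.118) / (0.19 + 0.0098 + 0.118) ≈ 3.51794, MB₂ = 733 − 79 = 654, so M₂ = 3.51794 × 654 ≈ 2300.7328 billion.
ΔM = M₂ − M₁ = 2300.7328 − 1651.3464 = 649.3864 billion.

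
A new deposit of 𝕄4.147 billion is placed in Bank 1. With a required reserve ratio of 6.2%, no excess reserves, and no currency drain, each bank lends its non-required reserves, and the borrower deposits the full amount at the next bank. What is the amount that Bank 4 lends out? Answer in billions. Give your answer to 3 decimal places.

Each bank lends a fraction (1 − rr) = 0.9380 of the deposit it receives, so Bank 4 receives 4.147·0.9380^3 and lends 4.147·0.9380^4 ≈ 3.2103 billion.

𝕄3.210 billion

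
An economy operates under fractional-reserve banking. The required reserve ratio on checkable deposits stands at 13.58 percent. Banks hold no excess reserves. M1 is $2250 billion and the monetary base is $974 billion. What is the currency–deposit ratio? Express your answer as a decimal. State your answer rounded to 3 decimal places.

0.524

Using m = M/MB = 2250/974 ≈ 2.310062. From m = (1 + c)/(c + rr + e), rearranging gives 1 + c = m·(c + rr + e), so c·(1 − m) = m·(rr + e) − 1.
Hence c = [m·(rr + e) − 1]/(1 − m) = [2.310062 × (0.1358 + 0) − 1] / (1 − 2.310062) ≈ 0.523863.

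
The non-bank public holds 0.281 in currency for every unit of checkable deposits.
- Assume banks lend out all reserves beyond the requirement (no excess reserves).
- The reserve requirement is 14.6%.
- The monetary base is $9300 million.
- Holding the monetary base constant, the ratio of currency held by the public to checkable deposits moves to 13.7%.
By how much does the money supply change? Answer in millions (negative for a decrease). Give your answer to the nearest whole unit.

$9464 million

Initially m₁ = (1 + 0.281) / (0.146 + 0.281) = 3, so M₁ = 3 × 9300 = 27900 million.
After the change m₂ = (1 + 0.137) / (0.146 + 0.137) ≈ 4.01767, so M₂ = 4.01767 × 9300 = 37364.331 million.
ΔM = M₂ − M₁ = 37364.331 − 27900 = 9464.331 million.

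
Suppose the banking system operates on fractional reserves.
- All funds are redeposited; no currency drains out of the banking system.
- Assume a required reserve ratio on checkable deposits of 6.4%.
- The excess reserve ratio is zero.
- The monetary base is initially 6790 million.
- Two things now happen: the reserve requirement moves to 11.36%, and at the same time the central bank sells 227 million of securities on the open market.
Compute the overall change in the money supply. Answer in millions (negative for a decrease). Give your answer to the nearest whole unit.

-48321 million

Before: m₁ = 1 / (0.064) = 15.62500, MB₁ = 6790, so M₁ = 15.62500 × 6790 = 106093.75 million.
After: m₂ = 1 / (0.1136) ≈ 8.80282, MB₂ = 6790 − 227 = 6563, so M₂ = 8.80282 × 6563 ≈ 57772.9077 million.
ΔM = M₂ − M₁ = 57772.9077 − 106093.75 = -48320.8423 million.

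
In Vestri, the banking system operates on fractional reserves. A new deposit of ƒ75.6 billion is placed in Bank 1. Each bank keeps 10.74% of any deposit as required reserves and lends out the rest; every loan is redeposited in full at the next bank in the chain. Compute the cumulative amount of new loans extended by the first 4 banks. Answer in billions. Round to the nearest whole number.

ƒ229 billion

Bank i lends (1 − rr)^i of the original deposit: Bank 1 lends 75.6·0.8926 ≈ 67.4806, Bank 2 lends 75.6·0.8926² ≈ 60.2331, and so on.
Summing a geometric series: total = 75.6·[0.8926·(1 − 0.8926^4) / (1 − 0.8926)] ≈ 229.4677 billion.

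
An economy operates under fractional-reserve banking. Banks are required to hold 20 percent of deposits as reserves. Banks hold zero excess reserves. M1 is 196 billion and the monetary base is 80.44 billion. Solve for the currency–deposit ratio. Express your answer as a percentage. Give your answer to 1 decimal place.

Using m = M/MB = 196/80.44 ≈ 2.436599. From m = (1 + c)/(c + rr + e), rearranging gives 1 + c = m·(c + rr + e), so c·(1 − m) = m·(rr + e) − 1.
Hence c = [m·(rr + e) − 1]/(1 − m) = [2.436599 × (0.2 + 0) − 1] / (1 − 2.436599) ≈ 0.356871.

35.7%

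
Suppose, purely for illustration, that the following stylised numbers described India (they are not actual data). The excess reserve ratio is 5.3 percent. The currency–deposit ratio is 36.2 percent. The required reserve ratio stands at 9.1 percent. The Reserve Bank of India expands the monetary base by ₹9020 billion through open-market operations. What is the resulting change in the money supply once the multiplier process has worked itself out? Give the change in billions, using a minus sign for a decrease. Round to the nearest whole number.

The money multiplier is m = (1 + c) / (rr + e + c) = (1 + 0.362) / (0.091 + 0.053 + 0.362) ≈ 2.69170.
The purchase adds 9020 billion of base, so ΔM = m × ΔMB = 2.69170 × (+9020) = 24279.134 billion.

₹24279 billion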